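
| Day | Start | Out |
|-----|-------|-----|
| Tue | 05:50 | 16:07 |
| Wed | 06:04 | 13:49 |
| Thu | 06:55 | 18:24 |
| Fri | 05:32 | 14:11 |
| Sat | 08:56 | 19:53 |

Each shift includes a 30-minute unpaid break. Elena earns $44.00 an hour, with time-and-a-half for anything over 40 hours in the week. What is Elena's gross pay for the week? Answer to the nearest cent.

Tue: 05:50–16:07 = 10 h 17 min; less 30 min break → 9 h 47 min
Wed: 06:04–13:49 = 7 h 45 min; less 30 min break → 7 h 15 min
Thu: 06:55–18:24 = 11 h 29 min; less 30 min break → 10 h 59 min
Fri: 05:32–14:11 = 8 h 39 min; less 30 min break → 8 h 9 min
Sat: 08:56–19:53 = 10 h 57 min; less 30 min break → 10 h 27 min
Total worked: 46 h 37 min = 2797 min.
Regular 40 h 0 min = 2400 min at $44.00/h; overtime 6 h 37 min = 397 min at $66.00/h.
Pay = (2400 × $44.00 + 397 × $66.00) ÷ 60 = $2196.70.

$2196.70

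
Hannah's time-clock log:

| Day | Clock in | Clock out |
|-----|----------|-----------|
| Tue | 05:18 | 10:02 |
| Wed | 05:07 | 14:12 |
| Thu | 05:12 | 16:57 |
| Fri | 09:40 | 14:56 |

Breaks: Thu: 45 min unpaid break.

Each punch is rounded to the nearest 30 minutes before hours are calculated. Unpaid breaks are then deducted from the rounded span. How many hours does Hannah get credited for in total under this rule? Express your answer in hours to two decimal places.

Tue: in 05:18→05:30, out 10:02→10:00; 4 h 30 min
Wed: in 05:07→05:00, out 14:12→14:00; 9 h 0 min
Thu: in 05:12→05:00, out 16:57→17:00; 12 h 0 min − 45 min = 11 h 15 min
Fri: in 09:40→09:30, out 14:56→15:00; 5 h 30 min
Total credited: 30 h 15 min.

30.25 hours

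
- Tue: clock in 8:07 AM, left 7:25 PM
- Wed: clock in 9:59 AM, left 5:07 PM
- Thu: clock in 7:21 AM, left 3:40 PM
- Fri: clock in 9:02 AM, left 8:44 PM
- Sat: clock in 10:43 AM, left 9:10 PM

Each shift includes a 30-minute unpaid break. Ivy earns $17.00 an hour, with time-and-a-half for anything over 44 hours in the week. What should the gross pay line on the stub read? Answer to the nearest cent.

$809.20

Tue: 8:07 AM–7:25 PM = 11 h 18 min; less 30 min break → 10 h 48 min
Wed: 9:59 AM–5:07 PM = 7 h 8 min; less 30 min break → 6 h 38 min
Thu: 7:21 AM–3:40 PM = 8 h 19 min; less 30 min break → 7 h 49 min
Fri: 9:02 AM–8:44 PM = 11 h 42 min; less 30 min break → 11 h 12 min
Sat: 10:43 AM–9:10 PM = 10 h 27 min; less 30 min break → 9 h 57 min
Total worked: 46 h 24 min = 2784 min.
Regular 44 h 0 min = 2640 min at $17.00/h; overtime 2 h 24 min = 144 min at $25.50/h.
Pay = (2640 × $17.00 + 144 × $25.50) ÷ 60 = $809.20.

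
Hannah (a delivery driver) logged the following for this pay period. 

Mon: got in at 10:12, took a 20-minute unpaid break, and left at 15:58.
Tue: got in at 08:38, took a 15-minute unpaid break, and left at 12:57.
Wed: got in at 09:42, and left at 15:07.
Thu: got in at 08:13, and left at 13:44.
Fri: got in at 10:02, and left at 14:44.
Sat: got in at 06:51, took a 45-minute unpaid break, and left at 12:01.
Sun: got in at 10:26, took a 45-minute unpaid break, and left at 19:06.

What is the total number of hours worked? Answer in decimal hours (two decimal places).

37.47 hours

Mon: 10:12–15:58 = 5 h 46 min; less 20 min break → 5 h 26 min
Tue: 08:38–12:57 = 4 h 19 min; less 15 min break → 4 h 4 min
Wed: 09:42–15:07 = 5 h 25 min
Thu: 08:13–13:44 = 5 h 31 min
Fri: 10:02–14:44 = 4 h 42 min
Sat: 06:51–12:01 = 5 h 10 min; less 45 min break → 4 h 25 min
Sun: 10:26–19:06 = 8 h 40 min; less 45 min break → 7 h 55 min
Total: 5 h 26 min + 4 h 4 min + 5 h 25 min + 5 h 31 min + 4 h 42 min + 4 h 25 min + 7 h 55 min = 37 h 28 min.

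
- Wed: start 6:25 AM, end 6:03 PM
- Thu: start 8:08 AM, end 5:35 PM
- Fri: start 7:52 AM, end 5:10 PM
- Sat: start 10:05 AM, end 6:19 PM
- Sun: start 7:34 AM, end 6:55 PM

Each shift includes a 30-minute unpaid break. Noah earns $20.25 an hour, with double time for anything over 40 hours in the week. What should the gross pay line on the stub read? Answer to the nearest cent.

Wed: 6:25 AM–6:03 PM = 11 h 38 min; less 30 min break → 11 h 8 min
Thu: 8:08 AM–5:35 PM = 9 h 27 min; less 30 min break → 8 h 57 min
Fri: 7:52 AM–5:10 PM = 9 h 18 min; less 30 min break → 8 h 48 min
Sat: 10:05 AM–6:19 PM = 8 h 14 min; less 30 min break → 7 h 44 min
Sun: 7:34 AM–6:55 PM = 11 h 21 min; less 30 min break → 10 h 51 min
Total worked: 47 h 28 min = 2848 min.
Regular 40 h 0 min = 2400 min at $20.25/h; overtime 7 h 28 min = 448 min at $40.50/h.
Pay = (2400 × $20.25 + 448 × $40.50) ÷ 60 = $1112.40.

$1112.40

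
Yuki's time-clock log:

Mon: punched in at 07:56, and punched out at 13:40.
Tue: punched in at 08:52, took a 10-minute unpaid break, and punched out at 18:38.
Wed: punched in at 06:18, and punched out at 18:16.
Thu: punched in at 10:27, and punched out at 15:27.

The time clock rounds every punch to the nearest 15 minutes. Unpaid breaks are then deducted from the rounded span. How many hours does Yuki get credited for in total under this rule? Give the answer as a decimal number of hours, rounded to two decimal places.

32.58 hours

Mon: in 07:56→08:00, out 13:40→13:45; 5 h 45 min
Tue: in 08:52→08:45, out 18:38→18:45; 10 h 0 min − 10 min = 9 h 50 min
Wed: in 06:18→06:15, out 18:16→18:15; 12 h 0 min
Thu: in 10:27→10:30, out 15:27→15:30; 5 h 0 min
Total credited: 32 h 35 min.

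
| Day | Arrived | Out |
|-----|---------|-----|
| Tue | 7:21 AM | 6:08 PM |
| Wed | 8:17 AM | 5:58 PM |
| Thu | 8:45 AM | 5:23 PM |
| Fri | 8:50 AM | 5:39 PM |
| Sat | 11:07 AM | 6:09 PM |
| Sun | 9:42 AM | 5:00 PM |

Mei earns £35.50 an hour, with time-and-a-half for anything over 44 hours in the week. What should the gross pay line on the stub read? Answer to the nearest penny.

£2001.31

Tue: 7:21 AM–6:08 PM = 10 h 47 min
Wed: 8:17 AM–5:58 PM = 9 h 41 min
Thu: 8:45 AM–5:23 PM = 8 h 38 min
Fri: 8:50 AM–5:39 PM = 8 h 49 min
Sat: 11:07 AM–6:09 PM = 7 h 2 min
Sun: 9:42 AM–5:00 PM = 7 h 18 min
Total worked: 52 h 15 min = 3135 min.
Regular 44 h 0 min = 2640 min at £35.50/h; overtime 8 h 15 min = 495 min at £53.25/h.
Pay = (2640 × £35.50 + 495 × £53.25) ÷ 60 = £2001.31.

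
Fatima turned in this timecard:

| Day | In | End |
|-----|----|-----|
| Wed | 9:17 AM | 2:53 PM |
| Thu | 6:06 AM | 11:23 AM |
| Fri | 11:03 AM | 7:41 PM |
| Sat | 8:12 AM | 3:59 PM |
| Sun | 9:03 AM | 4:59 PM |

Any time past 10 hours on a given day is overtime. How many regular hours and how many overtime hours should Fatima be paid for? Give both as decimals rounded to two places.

Regular 35.23 hours, overtime 0.00 hours

Wed: 9:17 AM–2:53 PM = 5 h 36 min
Thu: 6:06 AM–11:23 AM = 5 h 17 min
Fri: 11:03 AM–7:41 PM = 8 h 38 min
Sat: 8:12 AM–3:59 PM = 7 h 47 min
Sun: 9:03 AM–4:59 PM = 7 h 56 min
Wed reg 5 h 36 min / OT 0 h 0 min; Thu reg 5 h 17 min / OT 0 h 0 min; Fri reg 8 h 38 min / OT 0 h 0 min; Sat reg 7 h 47 min / OT 0 h 0 min; Sun reg 7 h 56 min / OT 0 h 0 min.
Totals: regular 35 h 14 min, overtime 0 h 0 min.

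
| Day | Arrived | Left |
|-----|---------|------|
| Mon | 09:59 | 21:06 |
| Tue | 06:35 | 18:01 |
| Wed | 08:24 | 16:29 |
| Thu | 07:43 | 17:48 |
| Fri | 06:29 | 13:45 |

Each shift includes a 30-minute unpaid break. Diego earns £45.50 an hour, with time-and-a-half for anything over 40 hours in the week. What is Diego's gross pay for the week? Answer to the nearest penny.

Mon: 09:59–21:06 = 11 h 7 min; less 30 min break → 10 h 37 min
Tue: 06:35–18:01 = 11 h 26 min; less 30 min break → 10 h 56 min
Wed: 08:24–16:29 = 8 h 5 min; less 30 min break → 7 h 35 min
Thu: 07:43–17:48 = 10 h 5 min; less 30 min break → 9 h 35 min
Fri: 06:29–13:45 = 7 h 16 min; less 30 min break → 6 h 46 min
Total worked: 45 h 29 min = 2729 min.
Regular 40 h 0 min = 2400 min at £45.50/h; overtime 5 h 29 min = 329 min at £68.25/h.
Pay = (2400 × £45.50 + 329 × £68.25) ÷ 60 = £2194.24.

£2194.24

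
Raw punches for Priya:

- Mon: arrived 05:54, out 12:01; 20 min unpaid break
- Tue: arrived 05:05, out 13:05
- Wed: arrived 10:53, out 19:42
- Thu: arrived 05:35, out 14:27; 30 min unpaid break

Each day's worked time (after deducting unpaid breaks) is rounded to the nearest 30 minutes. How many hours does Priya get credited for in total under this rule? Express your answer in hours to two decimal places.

Mon: 05:54–12:01 = 6 h 7 min − 20 min = 5 h 47 min → rounds to 6 h 0 min
Tue: 05:05–13:05 = 8 h 0 min → rounds to 8 h 0 min
Wed: 10:53–19:42 = 8 h 49 min → rounds to 9 h 0 min
Thu: 05:35–14:27 = 8 h 52 min − 30 min = 8 h 22 min → rounds to 8 h 30 min
Total credited: 31 h 30 min.

31.50 hours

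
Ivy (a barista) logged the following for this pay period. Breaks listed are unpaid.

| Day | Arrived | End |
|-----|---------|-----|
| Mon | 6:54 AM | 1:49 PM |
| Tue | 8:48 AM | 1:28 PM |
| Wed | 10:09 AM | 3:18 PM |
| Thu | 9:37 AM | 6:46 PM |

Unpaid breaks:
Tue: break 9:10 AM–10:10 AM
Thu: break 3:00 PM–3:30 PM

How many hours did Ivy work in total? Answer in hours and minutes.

24 h 23 min

Mon: 6:54 AM–1:49 PM = 6 h 55 min
Tue: 8:48 AM–1:28 PM = 4 h 40 min; less 60 min break → 3 h 40 min
Wed: 10:09 AM–3:18 PM = 5 h 9 min
Thu: 9:37 AM–6:46 PM = 9 h 9 min; less 30 min break → 8 h 39 min
Total: 6 h 55 min + 3 h 40 min + 5 h 9 min + 8 h 39 min = 24 h 23 min.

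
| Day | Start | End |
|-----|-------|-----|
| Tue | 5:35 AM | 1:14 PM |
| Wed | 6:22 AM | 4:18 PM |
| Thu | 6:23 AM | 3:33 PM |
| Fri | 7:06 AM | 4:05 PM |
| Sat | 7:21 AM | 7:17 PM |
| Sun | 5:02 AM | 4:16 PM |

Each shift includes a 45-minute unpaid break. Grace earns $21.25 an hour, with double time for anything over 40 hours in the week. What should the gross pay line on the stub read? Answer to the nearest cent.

$1462.00

Tue: 5:35 AM–1:14 PM = 7 h 39 min; less 45 min break → 6 h 54 min
Wed: 6:22 AM–4:18 PM = 9 h 56 min; less 45 min break → 9 h 11 min
Thu: 6:23 AM–3:33 PM = 9 h 10 min; less 45 min break → 8 h 25 min
Fri: 7:06 AM–4:05 PM = 8 h 59 min; less 45 min break → 8 h 14 min
Sat: 7:21 AM–7:17 PM = 11 h 56 min; less 45 min break → 11 h 11 min
Sun: 5:02 AM–4:16 PM = 11 h 14 min; less 45 min break → 10 h 29 min
Total worked: 54 h 24 min = 3264 min.
Regular 40 h 0 min = 2400 min at $21.25/h; overtime 14 h 24 min = 864 min at $42.50/h.
Pay = (2400 × $21.25 + 864 × $42.50) ÷ 60 = $1462.00.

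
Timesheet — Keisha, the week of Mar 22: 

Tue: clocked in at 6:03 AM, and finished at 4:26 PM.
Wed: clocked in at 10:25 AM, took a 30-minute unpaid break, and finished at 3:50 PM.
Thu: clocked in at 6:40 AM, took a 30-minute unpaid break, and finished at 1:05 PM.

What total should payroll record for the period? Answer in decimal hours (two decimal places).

Tue: 6:03 AM–4:26 PM = 10 h 23 min
Wed: 10:25 AM–3:50 PM = 5 h 25 min; less 30 min break → 4 h 55 min
Thu: 6:40 AM–1:05 PM = 6 h 25 min; less 30 min break → 5 h 55 min
Total: 10 h 23 min + 4 h 55 min + 5 h 55 min = 21 h 13 min.

21.22 hours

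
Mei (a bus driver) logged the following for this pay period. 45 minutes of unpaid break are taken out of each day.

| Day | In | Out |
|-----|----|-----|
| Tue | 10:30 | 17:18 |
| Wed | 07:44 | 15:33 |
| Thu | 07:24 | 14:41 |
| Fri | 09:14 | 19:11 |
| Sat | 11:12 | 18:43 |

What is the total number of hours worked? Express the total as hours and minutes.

35 h 37 min

Tue: 10:30–17:18 = 6 h 48 min; less 45 min break → 6 h 3 min
Wed: 07:44–15:33 = 7 h 49 min; less 45 min break → 7 h 4 min
Thu: 07:24–14:41 = 7 h 17 min; less 45 min break → 6 h 32 min
Fri: 09:14–19:11 = 9 h 57 min; less 45 min break → 9 h 12 min
Sat: 11:12–18:43 = 7 h 31 min; less 45 min break → 6 h 46 min
Total: 6 h 3 min + 7 h 4 min + 6 h 32 min + 9 h 12 min + 6 h 46 min = 35 h 37 min.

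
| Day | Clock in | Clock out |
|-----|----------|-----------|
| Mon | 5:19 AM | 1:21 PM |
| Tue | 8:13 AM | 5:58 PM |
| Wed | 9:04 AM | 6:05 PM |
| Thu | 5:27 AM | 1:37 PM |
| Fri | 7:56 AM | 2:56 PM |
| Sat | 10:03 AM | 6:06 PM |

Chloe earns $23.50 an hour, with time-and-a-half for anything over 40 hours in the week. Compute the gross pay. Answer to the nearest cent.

Mon: 5:19 AM–1:21 PM = 8 h 2 min
Tue: 8:13 AM–5:58 PM = 9 h 45 min
Wed: 9:04 AM–6:05 PM = 9 h 1 min
Thu: 5:27 AM–1:37 PM = 8 h 10 min
Fri: 7:56 AM–2:56 PM = 7 h 0 min
Sat: 10:03 AM–6:06 PM = 8 h 3 min
Total worked: 50 h 1 min = 3001 min.
Regular 40 h 0 min = 2400 min at $23.50/h; overtime 10 h 1 min = 601 min at $35.25/h.
Pay = (2400 × $23.50 + 601 × $35.25) ÷ 60 = $1293.09.

$1293.09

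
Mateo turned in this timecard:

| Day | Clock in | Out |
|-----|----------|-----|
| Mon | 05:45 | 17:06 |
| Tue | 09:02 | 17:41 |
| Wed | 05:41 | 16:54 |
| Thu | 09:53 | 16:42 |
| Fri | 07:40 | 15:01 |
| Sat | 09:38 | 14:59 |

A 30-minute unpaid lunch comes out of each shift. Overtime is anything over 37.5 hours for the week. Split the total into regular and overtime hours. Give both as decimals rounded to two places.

Mon: 05:45–17:06 = 11 h 21 min; less 30 min break → 10 h 51 min
Tue: 09:02–17:41 = 8 h 39 min; less 30 min break → 8 h 9 min
Wed: 05:41–16:54 = 11 h 13 min; less 30 min break → 10 h 43 min
Thu: 09:53–16:42 = 6 h 49 min; less 30 min break → 6 h 19 min
Fri: 07:40–15:01 = 7 h 21 min; less 30 min break → 6 h 51 min
Sat: 09:38–14:59 = 5 h 21 min; less 30 min break → 4 h 51 min
Total worked: 47 h 44 min = 47.73 h.
Threshold 37.5 h → overtime 10 h 14 min, regular 37 h 30 min.

Regular 37.50 hours, overtime 10.23 hours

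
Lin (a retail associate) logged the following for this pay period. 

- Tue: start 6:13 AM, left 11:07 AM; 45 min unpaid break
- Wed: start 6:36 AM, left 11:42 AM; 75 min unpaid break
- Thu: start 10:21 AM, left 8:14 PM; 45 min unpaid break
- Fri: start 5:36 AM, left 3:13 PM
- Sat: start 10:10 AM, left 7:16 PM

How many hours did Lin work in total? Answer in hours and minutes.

35 h 51 min

Tue: 6:13 AM–11:07 AM = 4 h 54 min; less 45 min break → 4 h 9 min
Wed: 6:36 AM–11:42 AM = 5 h 6 min; less 75 min break → 3 h 51 min
Thu: 10:21 AM–8:14 PM = 9 h 53 min; less 45 min break → 9 h 8 min
Fri: 5:36 AM–3:13 PM = 9 h 37 min
Sat: 10:10 AM–7:16 PM = 9 h 6 min
Total: 4 h 9 min + 3 h 51 min + 9 h 8 min + 9 h 37 min + 9 h 6 min = 35 h 51 min.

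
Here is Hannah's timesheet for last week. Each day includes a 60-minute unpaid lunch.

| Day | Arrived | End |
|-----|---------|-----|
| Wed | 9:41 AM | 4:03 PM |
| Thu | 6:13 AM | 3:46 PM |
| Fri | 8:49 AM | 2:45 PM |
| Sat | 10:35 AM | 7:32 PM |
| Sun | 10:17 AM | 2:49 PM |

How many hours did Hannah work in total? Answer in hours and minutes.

30 h 20 min

Wed: 9:41 AM–4:03 PM = 6 h 22 min; less 60 min break → 5 h 22 min
Thu: 6:13 AM–3:46 PM = 9 h 33 min; less 60 min break → 8 h 33 min
Fri: 8:49 AM–2:45 PM = 5 h 56 min; less 60 min break → 4 h 56 min
Sat: 10:35 AM–7:32 PM = 8 h 57 min; less 60 min break → 7 h 57 min
Sun: 10:17 AM–2:49 PM = 4 h 32 min; less 60 min break → 3 h 32 min
Total: 5 h 22 min + 8 h 33 min + 4 h 56 min + 7 h 57 min + 3 h 32 min = 30 h 20 min.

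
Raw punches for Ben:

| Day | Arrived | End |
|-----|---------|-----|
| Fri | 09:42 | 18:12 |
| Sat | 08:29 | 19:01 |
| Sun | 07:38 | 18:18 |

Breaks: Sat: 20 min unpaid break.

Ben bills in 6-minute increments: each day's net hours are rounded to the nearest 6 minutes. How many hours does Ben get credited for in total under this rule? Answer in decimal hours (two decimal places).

29.40 hours

Fri: 09:42–18:12 = 8 h 30 min → rounds to 8 h 30 min
Sat: 08:29–19:01 = 10 h 32 min − 20 min = 10 h 12 min → rounds to 10 h 12 min
Sun: 07:38–18:18 = 10 h 40 min → rounds to 10 h 42 min
Total credited: 29 h 24 min.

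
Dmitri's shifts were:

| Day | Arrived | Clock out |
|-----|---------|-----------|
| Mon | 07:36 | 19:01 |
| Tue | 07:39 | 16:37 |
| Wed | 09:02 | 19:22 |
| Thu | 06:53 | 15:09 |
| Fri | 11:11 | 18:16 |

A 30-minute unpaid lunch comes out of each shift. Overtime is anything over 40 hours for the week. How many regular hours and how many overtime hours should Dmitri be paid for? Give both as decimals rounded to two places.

Regular 40.00 hours, overtime 3.57 hours

Mon: 07:36–19:01 = 11 h 25 min; less 30 min break → 10 h 55 min
Tue: 07:39–16:37 = 8 h 58 min; less 30 min break → 8 h 28 min
Wed: 09:02–19:22 = 10 h 20 min; less 30 min break → 9 h 50 min
Thu: 06:53–15:09 = 8 h 16 min; less 30 min break → 7 h 46 min
Fri: 11:11–18:16 = 7 h 5 min; less 30 min break → 6 h 35 min
Total worked: 43 h 34 min = 43.57 h.
Threshold 40 h → overtime 3 h 34 min, regular 40 h 0 min.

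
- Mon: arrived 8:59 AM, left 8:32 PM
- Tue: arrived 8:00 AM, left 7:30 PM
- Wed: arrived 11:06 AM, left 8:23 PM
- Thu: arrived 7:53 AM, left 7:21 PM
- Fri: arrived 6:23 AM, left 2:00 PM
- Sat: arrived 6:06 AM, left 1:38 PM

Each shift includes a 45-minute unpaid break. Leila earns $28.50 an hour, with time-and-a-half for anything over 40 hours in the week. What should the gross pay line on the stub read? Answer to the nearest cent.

Mon: 8:59 AM–8:32 PM = 11 h 33 min; less 45 min break → 10 h 48 min
Tue: 8:00 AM–7:30 PM = 11 h 30 min; less 45 min break → 10 h 45 min
Wed: 11:06 AM–8:23 PM = 9 h 17 min; less 45 min break → 8 h 32 min
Thu: 7:53 AM–7:21 PM = 11 h 28 min; less 45 min break → 10 h 43 min
Fri: 6:23 AM–2:00 PM = 7 h 37 min; less 45 min break → 6 h 52 min
Sat: 6:06 AM–1:38 PM = 7 h 32 min; less 45 min break → 6 h 47 min
Total worked: 54 h 27 min = 3267 min.
Regular 40 h 0 min = 2400 min at $28.50/h; overtime 14 h 27 min = 867 min at $42.75/h.
Pay = (2400 × $28.50 + 867 × $42.75) ÷ 60 = $1757.74.

$1757.74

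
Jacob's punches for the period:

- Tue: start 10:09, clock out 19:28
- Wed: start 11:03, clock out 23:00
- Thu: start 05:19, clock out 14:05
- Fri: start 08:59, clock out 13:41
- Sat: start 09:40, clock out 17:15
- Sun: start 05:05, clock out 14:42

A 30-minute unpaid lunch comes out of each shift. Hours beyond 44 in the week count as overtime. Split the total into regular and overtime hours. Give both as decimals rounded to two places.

Regular 44.00 hours, overtime 4.93 hours

Tue: 10:09–19:28 = 9 h 19 min; less 30 min break → 8 h 49 min
Wed: 11:03–23:00 = 11 h 57 min; less 30 min break → 11 h 27 min
Thu: 05:19–14:05 = 8 h 46 min; less 30 min break → 8 h 16 min
Fri: 08:59–13:41 = 4 h 42 min; less 30 min break → 4 h 12 min
Sat: 09:40–17:15 = 7 h 35 min; less 30 min break → 7 h 5 min
Sun: 05:05–14:42 = 9 h 37 min; less 30 min break → 9 h 7 min
Total worked: 48 h 56 min = 48.93 h.
Threshold 44 h → overtime 4 h 56 min, regular 44 h 0 min.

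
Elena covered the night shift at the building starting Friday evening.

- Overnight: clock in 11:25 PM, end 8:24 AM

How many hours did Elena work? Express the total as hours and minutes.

Overnight: 11:25 PM → midnight = 0 h 35 min; midnight → 8:24 AM = 8 h 24 min; span 8 h 59 min

8 h 59 min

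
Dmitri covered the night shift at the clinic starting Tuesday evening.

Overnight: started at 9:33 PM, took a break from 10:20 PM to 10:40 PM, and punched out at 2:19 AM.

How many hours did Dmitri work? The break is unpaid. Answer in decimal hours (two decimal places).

4.43 hours

Overnight: 9:33 PM → midnight = 2 h 27 min; midnight → 2:19 AM = 2 h 19 min; span 4 h 46 min; less 20 min break → 4 h 26 min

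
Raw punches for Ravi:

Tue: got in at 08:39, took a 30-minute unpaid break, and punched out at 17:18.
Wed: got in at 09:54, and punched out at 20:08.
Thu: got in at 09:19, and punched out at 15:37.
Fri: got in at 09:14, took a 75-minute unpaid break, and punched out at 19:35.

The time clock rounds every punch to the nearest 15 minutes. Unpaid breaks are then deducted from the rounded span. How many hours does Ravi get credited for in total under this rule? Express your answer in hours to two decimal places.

Tue: in 08:39→08:45, out 17:18→17:15; 8 h 30 min − 30 min = 8 h 0 min
Wed: in 09:54→10:00, out 20:08→20:15; 10 h 15 min
Thu: in 09:19→09:15, out 15:37→15:30; 6 h 15 min
Fri: in 09:14→09:15, out 19:35→19:30; 10 h 15 min − 75 min = 9 h 0 min
Total credited: 33 h 30 min.

33.50 hours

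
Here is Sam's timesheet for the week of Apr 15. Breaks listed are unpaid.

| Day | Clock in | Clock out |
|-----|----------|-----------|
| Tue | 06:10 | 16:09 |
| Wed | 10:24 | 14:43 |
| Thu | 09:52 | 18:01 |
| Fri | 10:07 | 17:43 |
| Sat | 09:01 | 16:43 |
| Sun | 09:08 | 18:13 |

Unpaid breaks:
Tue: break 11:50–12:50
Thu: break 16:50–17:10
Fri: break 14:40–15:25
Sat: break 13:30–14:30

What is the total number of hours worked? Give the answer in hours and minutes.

Tue: 06:10–16:09 = 9 h 59 min; less 60 min break → 8 h 59 min
Wed: 10:24–14:43 = 4 h 19 min
Thu: 09:52–18:01 = 8 h 9 min; less 20 min break → 7 h 49 min
Fri: 10:07–17:43 = 7 h 36 min; less 45 min break → 6 h 51 min
Sat: 09:01–16:43 = 7 h 42 min; less 60 min break → 6 h 42 min
Sun: 09:08–18:13 = 9 h 5 min
Total: 8 h 59 min + 4 h 19 min + 7 h 49 min + 6 h 51 min + 6 h 42 min + 9 h 5 min = 43 h 45 min.

43 h 45 min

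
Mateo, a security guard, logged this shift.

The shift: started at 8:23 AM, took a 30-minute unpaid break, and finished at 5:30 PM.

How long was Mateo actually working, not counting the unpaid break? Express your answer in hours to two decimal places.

8.62 hours

The shift: 8:23 AM–5:30 PM = 9 h 7 min; less 30 min break → 8 h 37 min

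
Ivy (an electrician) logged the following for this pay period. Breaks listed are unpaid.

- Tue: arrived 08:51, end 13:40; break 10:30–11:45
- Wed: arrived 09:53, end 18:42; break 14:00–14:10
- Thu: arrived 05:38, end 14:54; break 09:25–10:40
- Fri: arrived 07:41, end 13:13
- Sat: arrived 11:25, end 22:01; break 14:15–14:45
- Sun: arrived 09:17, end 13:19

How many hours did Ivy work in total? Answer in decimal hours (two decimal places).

Tue: 08:51–13:40 = 4 h 49 min; less 75 min break → 3 h 34 min
Wed: 09:53–18:42 = 8 h 49 min; less 10 min break → 8 h 39 min
Thu: 05:38–14:54 = 9 h 16 min; less 75 min break → 8 h 1 min
Fri: 07:41–13:13 = 5 h 32 min
Sat: 11:25–22:01 = 10 h 36 min; less 30 min break → 10 h 6 min
Sun: 09:17–13:19 = 4 h 2 min
Total: 3 h 34 min + 8 h 39 min + 8 h 1 min + 5 h 32 min + 10 h 6 min + 4 h 2 min = 39 h 54 min.

39.90 hours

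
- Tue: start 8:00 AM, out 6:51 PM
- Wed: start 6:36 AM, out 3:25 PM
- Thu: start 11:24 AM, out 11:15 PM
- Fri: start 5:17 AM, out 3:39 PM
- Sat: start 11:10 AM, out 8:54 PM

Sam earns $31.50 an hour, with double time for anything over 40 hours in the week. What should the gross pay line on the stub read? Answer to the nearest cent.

$1991.85

Tue: 8:00 AM–6:51 PM = 10 h 51 min
Wed: 6:36 AM–3:25 PM = 8 h 49 min
Thu: 11:24 AM–11:15 PM = 11 h 51 min
Fri: 5:17 AM–3:39 PM = 10 h 22 min
Sat: 11:10 AM–8:54 PM = 9 h 44 min
Total worked: 51 h 37 min = 3097 min.
Regular 40 h 0 min = 2400 min at $31.50/h; overtime 11 h 37 min = 697 min at $63.00/h.
Pay = (2400 × $31.50 + 697 × $63.00) ÷ 60 = $1991.85.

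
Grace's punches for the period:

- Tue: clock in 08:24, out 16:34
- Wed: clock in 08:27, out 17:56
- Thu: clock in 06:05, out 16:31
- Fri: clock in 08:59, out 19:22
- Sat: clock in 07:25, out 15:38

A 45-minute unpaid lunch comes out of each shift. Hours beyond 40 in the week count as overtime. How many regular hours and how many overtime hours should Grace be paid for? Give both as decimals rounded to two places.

Regular 40.00 hours, overtime 2.93 hours

Tue: 08:24–16:34 = 8 h 10 min; less 45 min break → 7 h 25 min
Wed: 08:27–17:56 = 9 h 29 min; less 45 min break → 8 h 44 min
Thu: 06:05–16:31 = 10 h 26 min; less 45 min break → 9 h 41 min
Fri: 08:59–19:22 = 10 h 23 min; less 45 min break → 9 h 38 min
Sat: 07:25–15:38 = 8 h 13 min; less 45 min break → 7 h 28 min
Total worked: 42 h 56 min = 42.93 h.
Threshold 40 h → overtime 2 h 56 min, regular 40 h 0 min.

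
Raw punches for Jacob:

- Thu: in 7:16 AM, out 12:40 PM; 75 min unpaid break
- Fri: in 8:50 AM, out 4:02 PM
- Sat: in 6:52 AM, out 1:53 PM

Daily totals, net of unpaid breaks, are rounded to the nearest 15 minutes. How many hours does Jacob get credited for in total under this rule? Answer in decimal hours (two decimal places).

18.50 hours

Thu: 7:16 AM–12:40 PM = 5 h 24 min − 75 min = 4 h 9 min → rounds to 4 h 15 min
Fri: 8:50 AM–4:02 PM = 7 h 12 min → rounds to 7 h 15 min
Sat: 6:52 AM–1:53 PM = 7 h 1 min → rounds to 7 h 0 min
Total credited: 18 h 30 min.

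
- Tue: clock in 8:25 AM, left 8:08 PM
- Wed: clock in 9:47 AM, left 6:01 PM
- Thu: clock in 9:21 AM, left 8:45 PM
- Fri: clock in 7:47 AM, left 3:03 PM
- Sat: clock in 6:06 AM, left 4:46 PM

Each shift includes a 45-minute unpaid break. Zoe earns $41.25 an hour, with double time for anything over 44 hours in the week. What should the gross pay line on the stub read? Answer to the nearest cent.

Tue: 8:25 AM–8:08 PM = 11 h 43 min; less 45 min break → 10 h 58 min
Wed: 9:47 AM–6:01 PM = 8 h 14 min; less 45 min break → 7 h 29 min
Thu: 9:21 AM–8:45 PM = 11 h 24 min; less 45 min break → 10 h 39 min
Fri: 7:47 AM–3:03 PM = 7 h 16 min; less 45 min break → 6 h 31 min
Sat: 6:06 AM–4:46 PM = 10 h 40 min; less 45 min break → 9 h 55 min
Total worked: 45 h 32 min = 2732 min.
Regular 44 h 0 min = 2640 min at $41.25/h; overtime 1 h 32 min = 92 min at $82.50/h.
Pay = (2640 × $41.25 + 92 × $82.50) ÷ 60 = $1941.50.

$1941.50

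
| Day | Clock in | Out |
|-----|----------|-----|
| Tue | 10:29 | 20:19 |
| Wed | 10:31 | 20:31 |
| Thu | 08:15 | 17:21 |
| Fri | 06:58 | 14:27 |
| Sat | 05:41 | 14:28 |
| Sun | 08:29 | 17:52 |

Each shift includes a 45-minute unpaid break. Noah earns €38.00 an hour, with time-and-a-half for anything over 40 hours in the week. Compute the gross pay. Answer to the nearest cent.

€2094.75

Tue: 10:29–20:19 = 9 h 50 min; less 45 min break → 9 h 5 min
Wed: 10:31–20:31 = 10 h 0 min; less 45 min break → 9 h 15 min
Thu: 08:15–17:21 = 9 h 6 min; less 45 min break → 8 h 21 min
Fri: 06:58–14:27 = 7 h 29 min; less 45 min break → 6 h 44 min
Sat: 05:41–14:28 = 8 h 47 min; less 45 min break → 8 h 2 min
Sun: 08:29–17:52 = 9 h 23 min; less 45 min break → 8 h 38 min
Total worked: 50 h 5 min = 3005 min.
Regular 40 h 0 min = 2400 min at €38.00/h; overtime 10 h 5 min = 605 min at €57.00/h.
Pay = (2400 × €38.00 + 605 × €57.00) ÷ 60 = €2094.75.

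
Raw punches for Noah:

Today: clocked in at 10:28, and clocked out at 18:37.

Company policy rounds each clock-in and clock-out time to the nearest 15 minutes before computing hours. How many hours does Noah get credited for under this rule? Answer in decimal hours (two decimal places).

Today: in 10:28→10:30, out 18:37→18:30; 8 h 0 min

8.00 hours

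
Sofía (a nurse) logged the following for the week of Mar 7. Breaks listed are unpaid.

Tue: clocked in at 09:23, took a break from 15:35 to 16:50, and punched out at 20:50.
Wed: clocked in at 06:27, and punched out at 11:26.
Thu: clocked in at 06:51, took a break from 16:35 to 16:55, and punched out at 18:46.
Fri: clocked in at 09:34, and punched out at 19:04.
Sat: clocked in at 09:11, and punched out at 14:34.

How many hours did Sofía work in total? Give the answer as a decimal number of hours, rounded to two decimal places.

Tue: 09:23–20:50 = 11 h 27 min; less 75 min break → 10 h 12 min
Wed: 06:27–11:26 = 4 h 59 min
Thu: 06:51–18:46 = 11 h 55 min; less 20 min break → 11 h 35 min
Fri: 09:34–19:04 = 9 h 30 min
Sat: 09:11–14:34 = 5 h 23 min
Total: 10 h 12 min + 4 h 59 min + 11 h 35 min + 9 h 30 min + 5 h 23 min = 41 h 39 min.

41.65 hours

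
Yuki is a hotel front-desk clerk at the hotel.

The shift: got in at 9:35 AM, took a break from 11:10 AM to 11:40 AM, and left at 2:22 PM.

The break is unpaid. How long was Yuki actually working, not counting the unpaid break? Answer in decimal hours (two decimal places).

The shift: 9:35 AM–2:22 PM = 4 h 47 min; less 30 min break → 4 h 17 min

4.28 hours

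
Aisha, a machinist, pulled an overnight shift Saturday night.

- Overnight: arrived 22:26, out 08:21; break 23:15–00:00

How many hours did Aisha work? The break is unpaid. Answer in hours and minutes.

Overnight: 22:26 → midnight = 1 h 34 min; midnight → 08:21 = 8 h 21 min; span 9 h 55 min; less 45 min break → 9 h 10 min

9 h 10 min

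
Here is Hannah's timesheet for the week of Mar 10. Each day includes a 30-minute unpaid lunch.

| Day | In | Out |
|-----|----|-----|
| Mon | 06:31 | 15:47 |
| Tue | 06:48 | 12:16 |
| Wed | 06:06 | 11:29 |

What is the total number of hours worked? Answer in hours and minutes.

Mon: 06:31–15:47 = 9 h 16 min; less 30 min break → 8 h 46 min
Tue: 06:48–12:16 = 5 h 28 min; less 30 min break → 4 h 58 min
Wed: 06:06–11:29 = 5 h 23 min; less 30 min break → 4 h 53 min
Total: 8 h 46 min + 4 h 58 min + 4 h 53 min = 18 h 37 min.

18 h 37 min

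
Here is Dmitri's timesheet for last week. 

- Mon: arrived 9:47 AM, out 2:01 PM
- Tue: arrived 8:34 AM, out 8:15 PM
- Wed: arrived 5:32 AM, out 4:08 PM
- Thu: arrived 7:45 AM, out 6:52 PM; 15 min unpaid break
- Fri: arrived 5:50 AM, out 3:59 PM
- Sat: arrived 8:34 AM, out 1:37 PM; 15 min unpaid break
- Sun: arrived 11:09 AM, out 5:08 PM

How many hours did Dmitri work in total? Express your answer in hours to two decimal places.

58.32 hours

Mon: 9:47 AM–2:01 PM = 4 h 14 min
Tue: 8:34 AM–8:15 PM = 11 h 41 min
Wed: 5:32 AM–4:08 PM = 10 h 36 min
Thu: 7:45 AM–6:52 PM = 11 h 7 min; less 15 min break → 10 h 52 min
Fri: 5:50 AM–3:59 PM = 10 h 9 min
Sat: 8:34 AM–1:37 PM = 5 h 3 min; less 15 min break → 4 h 48 min
Sun: 11:09 AM–5:08 PM = 5 h 59 min
Total: 4 h 14 min + 11 h 41 min + 10 h 36 min + 10 h 52 min + 10 h 9 min + 4 h 48 min + 5 h 59 min = 58 h 19 min.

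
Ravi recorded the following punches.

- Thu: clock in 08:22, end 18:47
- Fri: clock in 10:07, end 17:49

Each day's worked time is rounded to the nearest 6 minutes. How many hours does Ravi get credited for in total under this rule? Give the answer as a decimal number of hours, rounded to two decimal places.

18.10 hours

Thu: 08:22–18:47 = 10 h 25 min → rounds to 10 h 24 min
Fri: 10:07–17:49 = 7 h 42 min → rounds to 7 h 42 min
Total credited: 18 h 6 min.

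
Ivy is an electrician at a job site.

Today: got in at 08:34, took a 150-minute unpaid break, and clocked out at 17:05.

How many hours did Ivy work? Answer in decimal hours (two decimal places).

Today: 08:34–17:05 = 8 h 31 min; less 150 min break → 6 h 1 min

6.02 hours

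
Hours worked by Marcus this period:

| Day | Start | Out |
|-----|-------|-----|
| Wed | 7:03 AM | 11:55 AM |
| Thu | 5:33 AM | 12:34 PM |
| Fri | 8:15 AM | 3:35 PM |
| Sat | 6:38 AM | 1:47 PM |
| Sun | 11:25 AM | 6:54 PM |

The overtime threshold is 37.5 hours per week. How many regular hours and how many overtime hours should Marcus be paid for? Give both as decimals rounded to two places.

Wed: 7:03 AM–11:55 AM = 4 h 52 min
Thu: 5:33 AM–12:34 PM = 7 h 1 min
Fri: 8:15 AM–3:35 PM = 7 h 20 min
Sat: 6:38 AM–1:47 PM = 7 h 9 min
Sun: 11:25 AM–6:54 PM = 7 h 29 min
Total worked: 33 h 51 min = 33.85 h.
Threshold 37.5 h → overtime 0 h 0 min, regular 33 h 51 min.

Regular 33.85 hours, overtime 0.00 hours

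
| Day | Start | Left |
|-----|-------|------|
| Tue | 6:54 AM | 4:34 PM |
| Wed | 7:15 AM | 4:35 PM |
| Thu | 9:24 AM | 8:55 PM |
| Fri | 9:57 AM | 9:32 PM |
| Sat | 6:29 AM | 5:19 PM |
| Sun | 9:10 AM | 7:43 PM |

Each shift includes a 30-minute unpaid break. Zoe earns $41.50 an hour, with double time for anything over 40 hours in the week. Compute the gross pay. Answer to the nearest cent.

Tue: 6:54 AM–4:34 PM = 9 h 40 min; less 30 min break → 9 h 10 min
Wed: 7:15 AM–4:35 PM = 9 h 20 min; less 30 min break → 8 h 50 min
Thu: 9:24 AM–8:55 PM = 11 h 31 min; less 30 min break → 11 h 1 min
Fri: 9:57 AM–9:32 PM = 11 h 35 min; less 30 min break → 11 h 5 min
Sat: 6:29 AM–5:19 PM = 10 h 50 min; less 30 min break → 10 h 20 min
Sun: 9:10 AM–7:43 PM = 10 h 33 min; less 30 min break → 10 h 3 min
Total worked: 60 h 29 min = 3629 min.
Regular 40 h 0 min = 2400 min at $41.50/h; overtime 20 h 29 min = 1229 min at $83.00/h.
Pay = (2400 × $41.50 + 1229 × $83.00) ÷ 60 = $3360.12.

$3360.12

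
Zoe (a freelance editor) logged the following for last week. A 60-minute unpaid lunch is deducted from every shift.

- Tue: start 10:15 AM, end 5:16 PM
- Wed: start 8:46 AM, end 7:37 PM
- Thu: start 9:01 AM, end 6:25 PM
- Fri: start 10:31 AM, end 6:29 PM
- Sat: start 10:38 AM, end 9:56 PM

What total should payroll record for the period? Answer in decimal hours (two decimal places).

Tue: 10:15 AM–5:16 PM = 7 h 1 min; less 60 min break → 6 h 1 min
Wed: 8:46 AM–7:37 PM = 10 h 51 min; less 60 min break → 9 h 51 min
Thu: 9:01 AM–6:25 PM = 9 h 24 min; less 60 min break → 8 h 24 min
Fri: 10:31 AM–6:29 PM = 7 h 58 min; less 60 min break → 6 h 58 min
Sat: 10:38 AM–9:56 PM = 11 h 18 min; less 60 min break → 10 h 18 min
Total: 6 h 1 min + 9 h 51 min + 8 h 24 min + 6 h 58 min + 10 h 18 min = 41 h 32 min.

41.53 hours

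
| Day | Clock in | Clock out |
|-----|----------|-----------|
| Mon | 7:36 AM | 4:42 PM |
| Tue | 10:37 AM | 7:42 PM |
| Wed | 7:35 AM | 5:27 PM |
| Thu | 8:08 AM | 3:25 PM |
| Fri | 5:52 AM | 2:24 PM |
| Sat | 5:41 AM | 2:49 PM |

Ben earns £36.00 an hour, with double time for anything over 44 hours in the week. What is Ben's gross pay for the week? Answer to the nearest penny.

Mon: 7:36 AM–4:42 PM = 9 h 6 min
Tue: 10:37 AM–7:42 PM = 9 h 5 min
Wed: 7:35 AM–5:27 PM = 9 h 52 min
Thu: 8:08 AM–3:25 PM = 7 h 17 min
Fri: 5:52 AM–2:24 PM = 8 h 32 min
Sat: 5:41 AM–2:49 PM = 9 h 8 min
Total worked: 53 h 0 min = 3180 min.
Regular 44 h 0 min = 2640 min at £36.00/h; overtime 9 h 0 min = 540 min at £72.00/h.
Pay = (2640 × £36.00 + 540 × £72.00) ÷ 60 = £2232.00.

£2232.00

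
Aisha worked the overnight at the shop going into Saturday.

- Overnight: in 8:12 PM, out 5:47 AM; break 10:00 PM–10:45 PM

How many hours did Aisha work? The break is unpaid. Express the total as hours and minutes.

8 h 50 min

Overnight: 8:12 PM → midnight = 3 h 48 min; midnight → 5:47 AM = 5 h 47 min; span 9 h 35 min; less 45 min break → 8 h 50 min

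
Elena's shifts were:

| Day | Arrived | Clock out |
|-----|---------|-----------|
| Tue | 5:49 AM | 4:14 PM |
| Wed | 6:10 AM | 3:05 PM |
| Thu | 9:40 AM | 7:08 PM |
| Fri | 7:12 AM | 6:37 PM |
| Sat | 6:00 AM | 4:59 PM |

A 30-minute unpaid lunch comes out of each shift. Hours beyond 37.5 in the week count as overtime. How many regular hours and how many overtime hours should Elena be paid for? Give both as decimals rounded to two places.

Regular 37.50 hours, overtime 11.20 hours

Tue: 5:49 AM–4:14 PM = 10 h 25 min; less 30 min break → 9 h 55 min
Wed: 6:10 AM–3:05 PM = 8 h 55 min; less 30 min break → 8 h 25 min
Thu: 9:40 AM–7:08 PM = 9 h 28 min; less 30 min break → 8 h 58 min
Fri: 7:12 AM–6:37 PM = 11 h 25 min; less 30 min break → 10 h 55 min
Sat: 6:00 AM–4:59 PM = 10 h 59 min; less 30 min break → 10 h 29 min
Total worked: 48 h 42 min = 48.70 h.
Threshold 37.5 h → overtime 11 h 12 min, regular 37 h 30 min.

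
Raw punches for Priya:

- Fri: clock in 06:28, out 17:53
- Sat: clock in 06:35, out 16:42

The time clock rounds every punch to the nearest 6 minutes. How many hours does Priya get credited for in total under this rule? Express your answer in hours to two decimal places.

21.50 hours

Fri: in 06:28→06:30, out 17:53→17:54; 11 h 24 min
Sat: in 06:35→06:36, out 16:42→16:42; 10 h 6 min
Total credited: 21 h 30 min.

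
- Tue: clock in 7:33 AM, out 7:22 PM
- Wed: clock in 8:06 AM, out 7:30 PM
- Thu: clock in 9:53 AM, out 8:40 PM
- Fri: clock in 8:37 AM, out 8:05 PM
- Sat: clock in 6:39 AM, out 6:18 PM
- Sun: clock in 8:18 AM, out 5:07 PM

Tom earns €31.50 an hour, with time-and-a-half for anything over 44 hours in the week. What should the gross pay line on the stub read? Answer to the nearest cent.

Tue: 7:33 AM–7:22 PM = 11 h 49 min
Wed: 8:06 AM–7:30 PM = 11 h 24 min
Thu: 9:53 AM–8:40 PM = 10 h 47 min
Fri: 8:37 AM–8:05 PM = 11 h 28 min
Sat: 6:39 AM–6:18 PM = 11 h 39 min
Sun: 8:18 AM–5:07 PM = 8 h 49 min
Total worked: 65 h 56 min = 3956 min.
Regular 44 h 0 min = 2640 min at €31.50/h; overtime 21 h 56 min = 1316 min at €47.25/h.
Pay = (2640 × €31.50 + 1316 × €47.25) ÷ 60 = €2422.35.

€2422.35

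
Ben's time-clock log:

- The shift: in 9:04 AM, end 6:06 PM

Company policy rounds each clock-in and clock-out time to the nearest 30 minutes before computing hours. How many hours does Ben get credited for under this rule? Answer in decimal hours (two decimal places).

The shift: in 9:04 AM→9:00 AM, out 6:06 PM→6:00 PM; 9 h 0 min

9.00 hours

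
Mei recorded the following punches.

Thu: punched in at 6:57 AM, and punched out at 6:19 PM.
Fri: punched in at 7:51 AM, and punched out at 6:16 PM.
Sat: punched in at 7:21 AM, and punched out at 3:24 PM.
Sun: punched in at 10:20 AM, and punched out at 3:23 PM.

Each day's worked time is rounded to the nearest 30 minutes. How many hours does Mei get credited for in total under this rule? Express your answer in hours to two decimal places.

Thu: 6:57 AM–6:19 PM = 11 h 22 min → rounds to 11 h 30 min
Fri: 7:51 AM–6:16 PM = 10 h 25 min → rounds to 10 h 30 min
Sat: 7:21 AM–3:24 PM = 8 h 3 min → rounds to 8 h 0 min
Sun: 10:20 AM–3:23 PM = 5 h 3 min → rounds to 5 h 0 min
Total credited: 35 h 0 min.

35.00 hours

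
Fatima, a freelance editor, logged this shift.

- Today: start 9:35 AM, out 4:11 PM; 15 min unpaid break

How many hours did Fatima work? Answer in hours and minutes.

Today: 9:35 AM–4:11 PM = 6 h 36 min; less 15 min break → 6 h 21 min

6 h 21 min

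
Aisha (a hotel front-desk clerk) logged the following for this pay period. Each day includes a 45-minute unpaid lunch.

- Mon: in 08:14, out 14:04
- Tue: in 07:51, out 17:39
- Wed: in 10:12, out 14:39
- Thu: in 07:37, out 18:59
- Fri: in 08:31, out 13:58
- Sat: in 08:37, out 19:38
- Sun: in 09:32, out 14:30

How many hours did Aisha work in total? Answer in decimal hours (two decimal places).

47.63 hours

Mon: 08:14–14:04 = 5 h 50 min; less 45 min break → 5 h 5 min
Tue: 07:51–17:39 = 9 h 48 min; less 45 min break → 9 h 3 min
Wed: 10:12–14:39 = 4 h 27 min; less 45 min break → 3 h 42 min
Thu: 07:37–18:59 = 11 h 22 min; less 45 min break → 10 h 37 min
Fri: 08:31–13:58 = 5 h 27 min; less 45 min break → 4 h 42 min
Sat: 08:37–19:38 = 11 h 1 min; less 45 min break → 10 h 16 min
Sun: 09:32–14:30 = 4 h 58 min; less 45 min break → 4 h 13 min
Total: 5 h 5 min + 9 h 3 min + 3 h 42 min + 10 h 37 min + 4 h 42 min + 10 h 16 min + 4 h 13 min = 47 h 38 min.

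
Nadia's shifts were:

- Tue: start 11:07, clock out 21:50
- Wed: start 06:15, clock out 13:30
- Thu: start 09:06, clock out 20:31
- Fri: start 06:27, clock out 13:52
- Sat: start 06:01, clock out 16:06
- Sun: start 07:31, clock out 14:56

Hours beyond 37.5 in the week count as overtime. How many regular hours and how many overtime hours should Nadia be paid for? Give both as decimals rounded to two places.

Regular 37.50 hours, overtime 16.80 hours

Tue: 11:07–21:50 = 10 h 43 min
Wed: 06:15–13:30 = 7 h 15 min
Thu: 09:06–20:31 = 11 h 25 min
Fri: 06:27–13:52 = 7 h 25 min
Sat: 06:01–16:06 = 10 h 5 min
Sun: 07:31–14:56 = 7 h 25 min
Total worked: 54 h 18 min = 54.30 h.
Threshold 37.5 h → overtime 16 h 48 min, regular 37 h 30 min.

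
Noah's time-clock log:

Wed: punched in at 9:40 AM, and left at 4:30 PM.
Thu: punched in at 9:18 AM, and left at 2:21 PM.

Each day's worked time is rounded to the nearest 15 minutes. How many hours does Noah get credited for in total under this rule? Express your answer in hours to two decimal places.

11.75 hours

Wed: 9:40 AM–4:30 PM = 6 h 50 min → rounds to 6 h 45 min
Thu: 9:18 AM–2:21 PM = 5 h 3 min → rounds to 5 h 0 min
Total credited: 11 h 45 min.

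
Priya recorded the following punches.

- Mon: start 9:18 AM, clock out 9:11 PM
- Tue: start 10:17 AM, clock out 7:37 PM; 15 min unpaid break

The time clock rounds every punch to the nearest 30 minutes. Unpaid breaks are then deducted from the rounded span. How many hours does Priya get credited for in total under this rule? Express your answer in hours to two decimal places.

Mon: in 9:18 AM→9:30 AM, out 9:11 PM→9:00 PM; 11 h 30 min
Tue: in 10:17 AM→10:30 AM, out 7:37 PM→7:30 PM; 9 h 0 min − 15 min = 8 h 45 min
Total credited: 20 h 15 min.

20.25 hours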